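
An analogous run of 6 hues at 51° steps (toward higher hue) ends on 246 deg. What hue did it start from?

5 steps of 51° (toward higher hue) give a net shift of +255°.
Start = end − shift: 246 − 255 = -9 → -9 + 360 = 351°

351°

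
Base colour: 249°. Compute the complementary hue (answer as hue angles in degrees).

249 + 180 = 429 → 429 − 360 = 69°

69°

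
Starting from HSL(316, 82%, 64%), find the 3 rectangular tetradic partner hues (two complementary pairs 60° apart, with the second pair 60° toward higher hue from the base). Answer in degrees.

16°, 136°, and 196°

A rectangular tetradic uses two complementary pairs 60° apart: offsets 0°, 60°, 180°, 240°.
316 + 60 = 376 → 376 − 360 = 16°
316 + 180 = 496 → 496 − 360 = 136°
316 + 240 = 556 → 556 − 360 = 196°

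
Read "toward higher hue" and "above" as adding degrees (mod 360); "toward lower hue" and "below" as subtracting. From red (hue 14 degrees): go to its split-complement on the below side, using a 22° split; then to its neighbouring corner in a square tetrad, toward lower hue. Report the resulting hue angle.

82°

14 + 158 = 172°   (split-comp 22° ↓)
172 − 90 = 82°   (square ↓)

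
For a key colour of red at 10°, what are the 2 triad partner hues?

130° and 250°

10 + 120 = 130°
10 + 240 = 250°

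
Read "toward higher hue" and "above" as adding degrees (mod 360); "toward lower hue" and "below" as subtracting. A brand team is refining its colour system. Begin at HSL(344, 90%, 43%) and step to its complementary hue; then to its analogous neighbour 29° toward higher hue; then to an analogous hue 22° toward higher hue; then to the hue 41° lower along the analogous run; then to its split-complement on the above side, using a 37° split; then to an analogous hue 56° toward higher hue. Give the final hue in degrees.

complement +180°: 344 + 180 = 524 → 524 − 360 = 164°
analog 29° ↑ +29°: 164 + 29 = 193°
analog 22° ↑ +22°: 193 + 22 = 215°
analog 41° ↓ −41°: 215 − 41 = 174°
split-comp 37° ↑ +217°: 174 + 217 = 391 → 391 − 360 = 31°
analog 56° ↑ +56°: 31 + 56 = 87°

87°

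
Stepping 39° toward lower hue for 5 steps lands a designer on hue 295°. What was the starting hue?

5 steps of 39° (toward lower hue) give a net shift of −195°.
Start = end − shift: 295 + 195 = 490 → 490 − 360 = 130°

130°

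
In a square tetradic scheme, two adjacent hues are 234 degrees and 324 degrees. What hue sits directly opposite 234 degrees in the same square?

A square tetradic scheme places four hues 90° apart; opposite corners are 180° apart.
234 + 180 = 414 → 414 − 360 = 54°

54°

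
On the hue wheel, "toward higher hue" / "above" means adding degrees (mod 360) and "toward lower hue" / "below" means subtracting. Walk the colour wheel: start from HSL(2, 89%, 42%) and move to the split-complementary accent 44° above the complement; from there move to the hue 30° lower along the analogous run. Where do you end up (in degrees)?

196°

2 + 224 = 226°   (split-comp 44° ↑)
226 − 30 = 196°   (analog 30° ↓)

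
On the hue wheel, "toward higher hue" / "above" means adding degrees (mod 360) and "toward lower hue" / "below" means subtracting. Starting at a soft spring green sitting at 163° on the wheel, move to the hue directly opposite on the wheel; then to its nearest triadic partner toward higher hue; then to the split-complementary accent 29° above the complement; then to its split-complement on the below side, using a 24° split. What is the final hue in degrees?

complement +180°: 163 + 180 = 343°
triadic ↑ +120°: 343 + 120 = 463 → 463 − 360 = 103°
split-comp 29° ↑ +209°: 103 + 209 = 312°
split-comp 24° ↓ +156°: 312 + 156 = 468 → 468 − 360 = 108°

108°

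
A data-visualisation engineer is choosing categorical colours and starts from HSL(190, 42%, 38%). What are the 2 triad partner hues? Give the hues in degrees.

310° and 70°

A triad places three hues 120° apart.
190 + 120 = 310°
190 + 240 = 430 → 430 − 360 = 70°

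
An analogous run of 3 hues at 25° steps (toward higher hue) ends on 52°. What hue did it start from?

2°

2 steps of 25° (toward higher hue) give a net shift of +50°.
Start = end − shift: 52 − 50 = 2°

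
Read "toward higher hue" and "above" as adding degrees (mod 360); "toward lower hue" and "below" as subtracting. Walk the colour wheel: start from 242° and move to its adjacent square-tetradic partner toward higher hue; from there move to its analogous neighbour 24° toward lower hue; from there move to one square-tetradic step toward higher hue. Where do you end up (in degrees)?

+90° (square ↑): 242 + 90 = 332°
−24° (analog 24° ↓): 332 − 24 = 308°
+90° (square ↑): 308 + 90 = 398 → 398 − 360 = 38°

38°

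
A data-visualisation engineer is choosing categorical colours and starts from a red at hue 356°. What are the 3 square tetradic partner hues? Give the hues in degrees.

A square tetradic scheme places four hues every 90°.
356 + 90 = 446 → 446 − 360 = 86°
356 + 180 = 536 → 536 − 360 = 176°
356 + 270 = 626 → 626 − 360 = 266°

86°, 176°, and 266°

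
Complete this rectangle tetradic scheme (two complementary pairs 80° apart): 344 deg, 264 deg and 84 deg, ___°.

A rectangular tetradic uses two complementary pairs 80° apart: offsets 0°, 80°, 180°, 260°.
Among {84°, 264°, 344°}, 264° and 84° are a 180° pair.
The remaining hue 344° needs its own complement: 344 + 180 = 524 → 524 − 360 = 164°

164°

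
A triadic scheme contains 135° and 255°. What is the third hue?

15°

A triad spaces three hues 120° apart.
The full set is {15°, 135°, 255°}.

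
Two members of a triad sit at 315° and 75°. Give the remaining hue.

A triad spaces three hues 120° apart.
The full set is {75°, 195°, 315°}.

195°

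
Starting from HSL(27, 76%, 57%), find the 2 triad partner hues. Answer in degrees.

147° and 267°

A triad places three hues 120° apart.
27 + 120 = 147°
27 + 240 = 267°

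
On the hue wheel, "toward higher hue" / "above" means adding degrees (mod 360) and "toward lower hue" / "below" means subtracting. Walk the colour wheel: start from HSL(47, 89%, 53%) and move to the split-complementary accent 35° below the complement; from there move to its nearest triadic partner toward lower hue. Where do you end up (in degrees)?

47 + 145 = 192°   (split-comp 35° ↓)
192 − 120 = 72°   (triadic ↓)

72°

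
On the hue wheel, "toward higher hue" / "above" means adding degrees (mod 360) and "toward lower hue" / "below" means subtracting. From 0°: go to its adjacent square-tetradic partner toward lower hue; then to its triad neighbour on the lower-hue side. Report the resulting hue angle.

−90° (square ↓): 0 − 90 = -90 → -90 + 360 = 270°
−120° (triadic ↓): 270 − 120 = 150°

150°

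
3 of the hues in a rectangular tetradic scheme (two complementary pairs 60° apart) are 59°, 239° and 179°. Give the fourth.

359°

A rectangular tetradic uses two complementary pairs 60° apart: offsets 0°, 60°, 180°, 240°.
Among {59°, 179°, 239°}, 239° and 59° are a 180° pair.
The remaining hue 179° needs its own complement: 179 + 180 = 359°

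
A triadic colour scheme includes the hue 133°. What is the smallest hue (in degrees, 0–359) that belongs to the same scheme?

13°

A triad places three hues 120° apart.
The full set through 133° is {13°, 133°, 253°}.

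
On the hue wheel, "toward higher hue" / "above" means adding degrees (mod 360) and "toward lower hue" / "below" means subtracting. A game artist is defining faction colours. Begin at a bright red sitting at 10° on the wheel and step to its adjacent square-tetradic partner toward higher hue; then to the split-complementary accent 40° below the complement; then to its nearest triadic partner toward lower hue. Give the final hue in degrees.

10 + 90 = 100°   (square ↑)
100 + 140 = 240°   (split-comp 40° ↓)
240 − 120 = 120°   (triadic ↓)

120°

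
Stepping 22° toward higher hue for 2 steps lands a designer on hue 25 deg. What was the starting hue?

2 steps of 22° (toward higher hue) give a net shift of +44°.
Start = end − shift: 25 − 44 = -19 → -19 + 360 = 341°

341°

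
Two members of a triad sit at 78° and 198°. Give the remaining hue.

318°

A triad spaces three hues 120° apart.
The full set is {78°, 198°, 318°}.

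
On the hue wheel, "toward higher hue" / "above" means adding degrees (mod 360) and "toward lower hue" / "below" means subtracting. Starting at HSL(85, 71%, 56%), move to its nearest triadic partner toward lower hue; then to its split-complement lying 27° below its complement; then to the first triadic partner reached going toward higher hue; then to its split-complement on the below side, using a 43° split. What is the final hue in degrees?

−120° (triadic ↓): 85 − 120 = -35 → -35 + 360 = 325°
+153° (split-comp 27° ↓): 325 + 153 = 478 → 478 − 360 = 118°
+120° (triadic ↑): 118 + 120 = 238°
+137° (split-comp 43° ↓): 238 + 137 = 375 → 375 − 360 = 15°

15°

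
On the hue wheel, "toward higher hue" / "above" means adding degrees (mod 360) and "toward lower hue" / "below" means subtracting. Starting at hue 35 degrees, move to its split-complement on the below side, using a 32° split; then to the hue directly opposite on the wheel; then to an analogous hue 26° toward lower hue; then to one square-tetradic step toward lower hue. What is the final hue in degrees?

247°

35 + 148 = 183°   (split-comp 32° ↓)
183 + 180 = 363 → 363 − 360 = 3°   (complement)
3 − 26 = -23 → -23 + 360 = 337°   (analog 26° ↓)
337 − 90 = 247°   (square ↓)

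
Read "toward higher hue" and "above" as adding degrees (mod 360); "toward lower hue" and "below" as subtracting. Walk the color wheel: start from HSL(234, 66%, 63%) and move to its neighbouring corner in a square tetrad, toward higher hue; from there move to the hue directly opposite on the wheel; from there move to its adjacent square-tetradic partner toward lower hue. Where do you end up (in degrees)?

54°

234 + 90 = 324°   (square ↑)
324 + 180 = 504 → 504 − 360 = 144°   (complement)
144 − 90 = 54°   (square ↓)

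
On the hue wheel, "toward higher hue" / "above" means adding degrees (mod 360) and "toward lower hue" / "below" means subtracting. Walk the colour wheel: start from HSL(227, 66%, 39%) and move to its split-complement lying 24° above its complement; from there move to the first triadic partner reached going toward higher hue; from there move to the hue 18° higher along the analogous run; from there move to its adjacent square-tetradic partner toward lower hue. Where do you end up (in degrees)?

119°

+204° (split-comp 24° ↑): 227 + 204 = 431 → 431 − 360 = 71°
+120° (triadic ↑): 71 + 120 = 191°
+18° (analog 18° ↑): 191 + 18 = 209°
−90° (square ↓): 209 − 90 = 119°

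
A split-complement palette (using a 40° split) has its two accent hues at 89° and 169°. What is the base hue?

The accents sit 40° either side of the complement, so the complement is their short-arc midpoint on the wheel.
Short-arc midpoint of 89° and 169°: 129°.
Base is 180° from the complement: 129 − 180 = -51 → -51 + 360 = 309°

309°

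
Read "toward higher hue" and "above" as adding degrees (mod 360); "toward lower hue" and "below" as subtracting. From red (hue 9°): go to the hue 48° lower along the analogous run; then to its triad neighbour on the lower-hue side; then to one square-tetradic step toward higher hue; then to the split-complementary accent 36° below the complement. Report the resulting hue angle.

−48° (analog 48° ↓): 9 − 48 = -39 → -39 + 360 = 321°
−120° (triadic ↓): 321 − 120 = 201°
+90° (square ↑): 201 + 90 = 291°
+144° (split-comp 36° ↓): 291 + 144 = 435 → 435 − 360 = 75°

75°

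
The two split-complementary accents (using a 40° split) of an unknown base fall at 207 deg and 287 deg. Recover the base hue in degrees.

67°

The accents sit 40° either side of the complement, so the complement is their short-arc midpoint on the wheel.
Short-arc midpoint of 207° and 287°: 247°.
Base is 180° from the complement: 247 − 180 = 67°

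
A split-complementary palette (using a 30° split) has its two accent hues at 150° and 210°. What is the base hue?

The accents sit 30° either side of the complement, so the complement is their short-arc midpoint on the wheel.
Short-arc midpoint of 150° and 210°: 180°.
Base is 180° from the complement: 180 − 180 = 0°

0°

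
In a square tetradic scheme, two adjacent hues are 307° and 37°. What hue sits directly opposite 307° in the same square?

127°

A square tetradic scheme places four hues 90° apart; opposite corners are 180° apart.
307 + 180 = 487 → 487 − 360 = 127°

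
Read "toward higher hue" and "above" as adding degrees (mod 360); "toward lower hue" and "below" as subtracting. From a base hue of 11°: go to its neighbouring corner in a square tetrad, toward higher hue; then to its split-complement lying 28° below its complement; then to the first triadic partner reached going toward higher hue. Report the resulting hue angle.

11 + 90 = 101°   (square ↑)
101 + 152 = 253°   (split-comp 28° ↓)
253 + 120 = 373 → 373 − 360 = 13°   (triadic ↑)

13°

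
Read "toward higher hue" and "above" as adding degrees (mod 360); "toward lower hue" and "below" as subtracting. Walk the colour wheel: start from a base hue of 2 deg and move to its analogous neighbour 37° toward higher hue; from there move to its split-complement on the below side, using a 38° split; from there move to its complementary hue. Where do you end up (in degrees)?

1°

+37° (analog 37° ↑): 2 + 37 = 39°
+142° (split-comp 38° ↓): 39 + 142 = 181°
+180° (complement): 181 + 180 = 361 → 361 − 360 = 1°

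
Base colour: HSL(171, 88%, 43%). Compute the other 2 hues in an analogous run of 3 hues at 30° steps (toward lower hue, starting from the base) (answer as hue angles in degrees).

141° and 111°

171 − 30 = 141°
171 − 60 = 111°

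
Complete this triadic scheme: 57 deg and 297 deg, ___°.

177°

A triad places three hues 120° apart.
The full set through 57° is {57°, 177°, 297°}.
Given {57°, 297°}, the missing hue is 177°.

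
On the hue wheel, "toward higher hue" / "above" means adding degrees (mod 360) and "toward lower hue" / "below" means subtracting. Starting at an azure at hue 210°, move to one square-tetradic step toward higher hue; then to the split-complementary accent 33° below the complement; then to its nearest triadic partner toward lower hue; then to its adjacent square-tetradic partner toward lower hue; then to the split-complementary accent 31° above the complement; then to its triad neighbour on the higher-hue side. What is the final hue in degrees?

square ↑ +90°: 210 + 90 = 300°
split-comp 33° ↓ +147°: 300 + 147 = 447 → 447 − 360 = 87°
triadic ↓ −120°: 87 − 120 = -33 → -33 + 360 = 327°
square ↓ −90°: 327 − 90 = 237°
split-comp 31° ↑ +211°: 237 + 211 = 448 → 448 − 360 = 88°
triadic ↑ +120°: 88 + 120 = 208°

208°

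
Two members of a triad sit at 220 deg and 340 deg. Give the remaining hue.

100°

A triad spaces three hues 120° apart.
The full set is {100°, 220°, 340°}.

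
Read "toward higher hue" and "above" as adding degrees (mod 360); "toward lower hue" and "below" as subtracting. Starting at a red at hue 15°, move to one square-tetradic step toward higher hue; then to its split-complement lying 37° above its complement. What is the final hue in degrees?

+90° (square ↑): 15 + 90 = 105°
+217° (split-comp 37° ↑): 105 + 217 = 322°

322°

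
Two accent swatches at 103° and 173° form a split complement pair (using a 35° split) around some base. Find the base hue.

The accents sit 35° either side of the complement, so the complement is their short-arc midpoint on the wheel.
Short-arc midpoint of 103° and 173°: 138°.
Base is 180° from the complement: 138 − 180 = -42 → -42 + 360 = 318°

318°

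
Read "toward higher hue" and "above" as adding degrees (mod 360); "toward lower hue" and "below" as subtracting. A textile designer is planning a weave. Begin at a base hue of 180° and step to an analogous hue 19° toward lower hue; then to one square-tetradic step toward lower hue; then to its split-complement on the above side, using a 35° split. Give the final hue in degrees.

analog 19° ↓ −19°: 180 − 19 = 161°
square ↓ −90°: 161 − 90 = 71°
split-comp 35° ↑ +215°: 71 + 215 = 286°

286°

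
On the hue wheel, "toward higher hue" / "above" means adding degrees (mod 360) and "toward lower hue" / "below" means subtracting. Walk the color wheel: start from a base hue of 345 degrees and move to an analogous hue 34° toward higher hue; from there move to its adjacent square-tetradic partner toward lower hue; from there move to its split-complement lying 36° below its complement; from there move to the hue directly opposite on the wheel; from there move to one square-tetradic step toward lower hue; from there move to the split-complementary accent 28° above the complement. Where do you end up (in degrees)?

11°

+34° (analog 34° ↑): 345 + 34 = 379 → 379 − 360 = 19°
−90° (square ↓): 19 − 90 = -71 → -71 + 360 = 289°
+144° (split-comp 36° ↓): 289 + 144 = 433 → 433 − 360 = 73°
+180° (complement): 73 + 180 = 253°
−90° (square ↓): 253 − 90 = 163°
+208° (split-comp 28° ↑): 163 + 208 = 371 → 371 − 360 = 11°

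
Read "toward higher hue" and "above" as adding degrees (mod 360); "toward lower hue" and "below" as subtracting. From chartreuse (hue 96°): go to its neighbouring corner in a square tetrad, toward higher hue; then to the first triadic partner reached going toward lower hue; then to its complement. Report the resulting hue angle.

+90° (square ↑): 96 + 90 = 186°
−120° (triadic ↓): 186 − 120 = 66°
+180° (complement): 66 + 180 = 246°

246°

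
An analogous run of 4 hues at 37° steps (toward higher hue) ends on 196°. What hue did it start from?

85°

3 steps of 37° (toward higher hue) give a net shift of +111°.
Start = end − shift: 196 − 111 = 85°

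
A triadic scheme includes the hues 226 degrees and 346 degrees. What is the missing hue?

106°

A triad places three hues 120° apart.
The full set through 226° is {106°, 226°, 346°}.
Given {226°, 346°}, the missing hue is 106°.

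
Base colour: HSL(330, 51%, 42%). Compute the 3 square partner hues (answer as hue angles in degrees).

A square tetradic scheme places four hues every 90°.
330 + 90 = 420 → 420 − 360 = 60°
330 + 180 = 510 → 510 − 360 = 150°
330 + 270 = 600 → 600 − 360 = 240°

60°, 150°, and 240°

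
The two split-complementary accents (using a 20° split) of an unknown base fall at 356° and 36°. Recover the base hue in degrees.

The accents sit 20° either side of the complement, so the complement is their short-arc midpoint on the wheel.
Short-arc midpoint of 356° and 36°: 16°.
Base is 180° from the complement: 16 − 180 = -164 → -164 + 360 = 196°

196°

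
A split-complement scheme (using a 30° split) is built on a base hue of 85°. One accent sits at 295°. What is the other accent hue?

235°

Split-complementary hues sit 30° either side of the complement.
Complement of the base 85°: 85 + 180 = 265°
The given accent 295° is 30° one side of 265°; the other accent sits 30° the other side: 265 − 30 = 235°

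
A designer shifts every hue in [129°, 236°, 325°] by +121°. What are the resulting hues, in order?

250°, 357°, 86°

129 + 121 = 250°
236 + 121 = 357°
325 + 121 = 446 → 446 − 360 = 86°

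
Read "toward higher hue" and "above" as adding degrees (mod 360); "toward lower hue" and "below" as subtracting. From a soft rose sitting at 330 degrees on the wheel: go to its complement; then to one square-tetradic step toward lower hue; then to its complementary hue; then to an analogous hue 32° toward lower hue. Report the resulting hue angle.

+180° (complement): 330 + 180 = 510 → 510 − 360 = 150°
−90° (square ↓): 150 − 90 = 60°
+180° (complement): 60 + 180 = 240°
−32° (analog 32° ↓): 240 − 32 = 208°

208°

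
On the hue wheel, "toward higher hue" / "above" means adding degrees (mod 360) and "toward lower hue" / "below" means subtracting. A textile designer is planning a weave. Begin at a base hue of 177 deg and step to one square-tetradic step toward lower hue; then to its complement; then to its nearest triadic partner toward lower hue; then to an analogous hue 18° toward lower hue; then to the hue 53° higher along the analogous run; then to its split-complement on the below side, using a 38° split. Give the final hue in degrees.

−90° (square ↓): 177 − 90 = 87°
+180° (complement): 87 + 180 = 267°
−120° (triadic ↓): 267 − 120 = 147°
−18° (analog 18° ↓): 147 − 18 = 129°
+53° (analog 53° ↑): 129 + 53 = 182°
+142° (split-comp 38° ↓): 182 + 142 = 324°

324°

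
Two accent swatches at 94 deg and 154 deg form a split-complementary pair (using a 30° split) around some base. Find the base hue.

304°

The accents sit 30° either side of the complement, so the complement is their short-arc midpoint on the wheel.
Short-arc midpoint of 94° and 154°: 124°.
Base is 180° from the complement: 124 − 180 = -56 → -56 + 360 = 304°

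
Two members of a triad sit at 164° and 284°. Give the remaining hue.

A triad spaces three hues 120° apart.
The full set is {44°, 164°, 284°}.

44°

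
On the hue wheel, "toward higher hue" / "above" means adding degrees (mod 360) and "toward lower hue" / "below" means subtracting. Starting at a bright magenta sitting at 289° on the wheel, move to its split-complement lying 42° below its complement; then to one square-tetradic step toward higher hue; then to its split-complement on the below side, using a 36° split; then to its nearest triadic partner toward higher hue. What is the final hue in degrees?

+138° (split-comp 42° ↓): 289 + 138 = 427 → 427 − 360 = 67°
+90° (square ↑): 67 + 90 = 157°
+144° (split-comp 36° ↓): 157 + 144 = 301°
+120° (triadic ↑): 301 + 120 = 421 → 421 − 360 = 61°

61°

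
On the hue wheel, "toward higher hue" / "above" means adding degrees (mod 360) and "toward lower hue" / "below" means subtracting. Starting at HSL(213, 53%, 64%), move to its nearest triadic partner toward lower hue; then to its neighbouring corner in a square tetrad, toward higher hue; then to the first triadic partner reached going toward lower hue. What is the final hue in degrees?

63°

213 − 120 = 93°   (triadic ↓)
93 + 90 = 183°   (square ↑)
183 − 120 = 63°   (triadic ↓)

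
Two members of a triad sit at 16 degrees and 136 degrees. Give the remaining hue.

256°

A triad spaces three hues 120° apart.
The full set is {16°, 136°, 256°}.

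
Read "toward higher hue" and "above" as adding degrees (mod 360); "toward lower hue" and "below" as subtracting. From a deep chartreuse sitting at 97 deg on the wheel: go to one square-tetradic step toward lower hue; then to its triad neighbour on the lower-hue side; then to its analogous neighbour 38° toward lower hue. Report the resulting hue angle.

209°

square ↓ −90°: 97 − 90 = 7°
triadic ↓ −120°: 7 − 120 = -113 → -113 + 360 = 247°
analog 38° ↓ −38°: 247 − 38 = 209°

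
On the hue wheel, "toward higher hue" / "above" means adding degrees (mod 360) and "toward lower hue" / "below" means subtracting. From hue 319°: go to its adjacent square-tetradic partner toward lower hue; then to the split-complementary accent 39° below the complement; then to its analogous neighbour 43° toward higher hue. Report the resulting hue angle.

53°

square ↓ −90°: 319 − 90 = 229°
split-comp 39° ↓ +141°: 229 + 141 = 370 → 370 − 360 = 10°
analog 43° ↑ +43°: 10 + 43 = 53°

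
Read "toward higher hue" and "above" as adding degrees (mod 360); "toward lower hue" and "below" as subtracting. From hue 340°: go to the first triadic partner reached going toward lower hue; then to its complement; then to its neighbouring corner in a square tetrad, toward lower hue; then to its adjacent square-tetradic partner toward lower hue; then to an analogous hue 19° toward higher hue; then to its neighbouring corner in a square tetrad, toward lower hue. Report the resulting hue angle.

triadic ↓ −120°: 340 − 120 = 220°
complement +180°: 220 + 180 = 400 → 400 − 360 = 40°
square ↓ −90°: 40 − 90 = -50 → -50 + 360 = 310°
square ↓ −90°: 310 − 90 = 220°
analog 19° ↑ +19°: 220 + 19 = 239°
square ↓ −90°: 239 − 90 = 149°

149°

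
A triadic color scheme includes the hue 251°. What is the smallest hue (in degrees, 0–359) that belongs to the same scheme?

A triad places three hues 120° apart.
The full set through 251° is {11°, 131°, 251°}.

11°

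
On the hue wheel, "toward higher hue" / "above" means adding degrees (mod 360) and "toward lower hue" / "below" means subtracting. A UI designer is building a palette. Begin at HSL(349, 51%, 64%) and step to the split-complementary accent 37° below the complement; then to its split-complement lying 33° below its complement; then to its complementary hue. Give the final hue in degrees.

99°

+143° (split-comp 37° ↓): 349 + 143 = 492 → 492 − 360 = 132°
+147° (split-comp 33° ↓): 132 + 147 = 279°
+180° (complement): 279 + 180 = 459 → 459 − 360 = 99°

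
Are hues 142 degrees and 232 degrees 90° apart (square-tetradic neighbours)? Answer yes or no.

Angular distance: |142 − 232| = 90 = 90°.
90° apart (square-tetradic neighbours) requires 90°.

yes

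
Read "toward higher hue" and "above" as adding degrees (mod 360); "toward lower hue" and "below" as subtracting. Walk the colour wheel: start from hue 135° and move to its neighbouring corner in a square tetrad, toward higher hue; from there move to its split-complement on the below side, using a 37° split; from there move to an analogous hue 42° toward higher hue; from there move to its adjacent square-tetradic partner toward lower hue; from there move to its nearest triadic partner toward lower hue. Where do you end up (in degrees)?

200°

135 + 90 = 225°   (square ↑)
225 + 143 = 368 → 368 − 360 = 8°   (split-comp 37° ↓)
8 + 42 = 50°   (analog 42° ↑)
50 − 90 = -40 → -40 + 360 = 320°   (square ↓)
320 − 120 = 200°   (triadic ↓)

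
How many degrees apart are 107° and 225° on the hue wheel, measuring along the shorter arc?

118°

|107 − 225| = 118.
118 ≤ 180, so the shorter arc is 118°.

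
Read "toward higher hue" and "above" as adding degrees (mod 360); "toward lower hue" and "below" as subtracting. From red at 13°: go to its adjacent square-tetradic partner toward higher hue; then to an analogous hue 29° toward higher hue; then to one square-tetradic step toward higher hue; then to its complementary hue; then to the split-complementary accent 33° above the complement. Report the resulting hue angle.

+90° (square ↑): 13 + 90 = 103°
+29° (analog 29° ↑): 103 + 29 = 132°
+90° (square ↑): 132 + 90 = 222°
+180° (complement): 222 + 180 = 402 → 402 − 360 = 42°
+213° (split-comp 33° ↑): 42 + 213 = 255°

255°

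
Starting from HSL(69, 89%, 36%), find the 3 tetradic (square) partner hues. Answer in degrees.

A square tetradic scheme places four hues every 90°.
69 + 90 = 159°
69 + 180 = 249°
69 + 270 = 339°

159°, 249° and 339°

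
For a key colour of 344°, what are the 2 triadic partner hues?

A triad places three hues 120° apart.
344 + 120 = 464 → 464 − 360 = 104°
344 + 240 = 584 → 584 − 360 = 224°

104° and 224°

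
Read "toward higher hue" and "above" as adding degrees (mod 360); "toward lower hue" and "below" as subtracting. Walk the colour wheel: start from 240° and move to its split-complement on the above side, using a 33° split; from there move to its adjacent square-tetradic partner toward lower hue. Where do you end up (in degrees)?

split-comp 33° ↑ +213°: 240 + 213 = 453 → 453 − 360 = 93°
square ↓ −90°: 93 − 90 = 3°

3°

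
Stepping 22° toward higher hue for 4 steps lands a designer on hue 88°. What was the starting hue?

0°

4 steps of 22° (toward higher hue) give a net shift of +88°.
Start = end − shift: 88 − 88 = 0°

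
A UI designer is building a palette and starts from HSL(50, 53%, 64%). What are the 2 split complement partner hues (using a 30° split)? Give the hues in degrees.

Split-complementary hues sit 30° either side of the complement.
Complement of 50 degrees: 50 + 180 = 230°
230 − 30 = 200°
230 + 30 = 260°

200° and 260°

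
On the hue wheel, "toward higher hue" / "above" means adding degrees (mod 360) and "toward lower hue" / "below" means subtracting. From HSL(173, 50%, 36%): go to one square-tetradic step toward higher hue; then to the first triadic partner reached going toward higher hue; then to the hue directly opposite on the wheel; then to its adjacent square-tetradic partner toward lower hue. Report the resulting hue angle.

173 + 90 = 263°   (square ↑)
263 + 120 = 383 → 383 − 360 = 23°   (triadic ↑)
23 + 180 = 203°   (complement)
203 − 90 = 113°   (square ↓)

113°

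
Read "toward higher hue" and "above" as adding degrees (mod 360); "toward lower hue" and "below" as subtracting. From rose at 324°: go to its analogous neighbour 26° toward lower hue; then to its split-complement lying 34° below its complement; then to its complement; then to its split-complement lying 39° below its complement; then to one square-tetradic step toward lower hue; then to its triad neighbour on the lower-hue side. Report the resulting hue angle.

analog 26° ↓ −26°: 324 − 26 = 298°
split-comp 34° ↓ +146°: 298 + 146 = 444 → 444 − 360 = 84°
complement +180°: 84 + 180 = 264°
split-comp 39° ↓ +141°: 264 + 141 = 405 → 405 − 360 = 45°
square ↓ −90°: 45 − 90 = -45 → -45 + 360 = 315°
triadic ↓ −120°: 315 − 120 = 195°

195°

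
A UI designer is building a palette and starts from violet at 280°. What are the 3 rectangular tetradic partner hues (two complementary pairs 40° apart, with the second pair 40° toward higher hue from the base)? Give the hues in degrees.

320°, 100° and 140°

A rectangular tetradic uses two complementary pairs 40° apart: offsets 0°, 40°, 180°, 220°.
280 + 40 = 320°
280 + 180 = 460 → 460 − 360 = 100°
280 + 220 = 500 → 500 − 360 = 140°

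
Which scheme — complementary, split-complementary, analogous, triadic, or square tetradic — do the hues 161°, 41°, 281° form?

triadic

Sort the hues: 41°, 161°, 281°.
Successive gaps around the wheel: 120°, 120°, 120°.
Three hues equally spaced 120° apart form a triad.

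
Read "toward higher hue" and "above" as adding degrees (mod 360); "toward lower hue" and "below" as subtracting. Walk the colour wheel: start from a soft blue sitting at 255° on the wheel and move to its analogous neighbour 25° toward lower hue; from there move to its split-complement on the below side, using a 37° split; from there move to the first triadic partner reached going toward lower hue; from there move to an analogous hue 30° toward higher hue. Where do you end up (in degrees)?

283°

−25° (analog 25° ↓): 255 − 25 = 230°
+143° (split-comp 37° ↓): 230 + 143 = 373 → 373 − 360 = 13°
−120° (triadic ↓): 13 − 120 = -107 → -107 + 360 = 253°
+30° (analog 30° ↑): 253 + 30 = 283°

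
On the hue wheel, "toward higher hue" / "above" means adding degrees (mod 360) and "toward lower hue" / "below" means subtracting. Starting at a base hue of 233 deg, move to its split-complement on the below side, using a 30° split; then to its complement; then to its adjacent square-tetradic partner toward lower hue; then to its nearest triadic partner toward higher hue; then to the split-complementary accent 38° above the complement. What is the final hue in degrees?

233 + 150 = 383 → 383 − 360 = 23°   (split-comp 30° ↓)
23 + 180 = 203°   (complement)
203 − 90 = 113°   (square ↓)
113 + 120 = 233°   (triadic ↑)
233 + 218 = 451 → 451 − 360 = 91°   (split-comp 38° ↑)

91°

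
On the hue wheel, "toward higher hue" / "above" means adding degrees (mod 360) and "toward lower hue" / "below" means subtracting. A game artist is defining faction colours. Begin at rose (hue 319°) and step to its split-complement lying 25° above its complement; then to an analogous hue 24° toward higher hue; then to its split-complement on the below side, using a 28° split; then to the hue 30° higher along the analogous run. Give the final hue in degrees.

319 + 205 = 524 → 524 − 360 = 164°   (split-comp 25° ↑)
164 + 24 = 188°   (analog 24° ↑)
188 + 152 = 340°   (split-comp 28° ↓)
340 + 30 = 370 → 370 − 360 = 10°   (analog 30° ↑)

10°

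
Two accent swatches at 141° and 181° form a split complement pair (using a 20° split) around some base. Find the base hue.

The accents sit 20° either side of the complement, so the complement is their short-arc midpoint on the wheel.
Short-arc midpoint of 141° and 181°: 161°.
Base is 180° from the complement: 161 − 180 = -19 → -19 + 360 = 341°

341°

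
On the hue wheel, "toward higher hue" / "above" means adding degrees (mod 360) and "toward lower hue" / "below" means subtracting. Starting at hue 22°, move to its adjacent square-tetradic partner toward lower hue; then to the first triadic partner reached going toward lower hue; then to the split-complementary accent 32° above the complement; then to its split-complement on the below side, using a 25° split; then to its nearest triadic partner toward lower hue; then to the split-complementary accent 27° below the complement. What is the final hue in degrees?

212°

22 − 90 = -68 → -68 + 360 = 292°   (square ↓)
292 − 120 = 172°   (triadic ↓)
172 + 212 = 384 → 384 − 360 = 24°   (split-comp 32° ↑)
24 + 155 = 179°   (split-comp 25° ↓)
179 − 120 = 59°   (triadic ↓)
59 + 153 = 212°   (split-comp 27° ↓)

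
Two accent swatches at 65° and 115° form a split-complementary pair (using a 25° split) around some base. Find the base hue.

The accents sit 25° either side of the complement, so the complement is their short-arc midpoint on the wheel.
Short-arc midpoint of 65° and 115°: 90°.
Base is 180° from the complement: 90 − 180 = -90 → -90 + 360 = 270°

270°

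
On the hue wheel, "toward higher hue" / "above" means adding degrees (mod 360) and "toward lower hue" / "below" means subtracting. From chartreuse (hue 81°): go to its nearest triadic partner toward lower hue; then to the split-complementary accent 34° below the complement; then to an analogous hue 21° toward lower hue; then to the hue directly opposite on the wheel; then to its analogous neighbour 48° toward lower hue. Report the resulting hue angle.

81 − 120 = -39 → -39 + 360 = 321°   (triadic ↓)
321 + 146 = 467 → 467 − 360 = 107°   (split-comp 34° ↓)
107 − 21 = 86°   (analog 21° ↓)
86 + 180 = 266°   (complement)
266 − 48 = 218°   (analog 48° ↓)

218°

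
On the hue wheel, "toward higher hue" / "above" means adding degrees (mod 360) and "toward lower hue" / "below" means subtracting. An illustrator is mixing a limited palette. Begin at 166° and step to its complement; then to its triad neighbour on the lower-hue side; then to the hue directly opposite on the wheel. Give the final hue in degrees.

46°

complement +180°: 166 + 180 = 346°
triadic ↓ −120°: 346 − 120 = 226°
complement +180°: 226 + 180 = 406 → 406 − 360 = 46°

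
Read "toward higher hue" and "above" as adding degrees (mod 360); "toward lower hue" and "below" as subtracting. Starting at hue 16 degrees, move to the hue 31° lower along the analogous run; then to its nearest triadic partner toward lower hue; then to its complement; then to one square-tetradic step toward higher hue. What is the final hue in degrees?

135°

−31° (analog 31° ↓): 16 − 31 = -15 → -15 + 360 = 345°
−120° (triadic ↓): 345 − 120 = 225°
+180° (complement): 225 + 180 = 405 → 405 − 360 = 45°
+90° (square ↑): 45 + 90 = 135°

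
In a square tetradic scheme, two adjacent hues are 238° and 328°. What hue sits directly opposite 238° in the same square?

A square tetradic scheme places four hues 90° apart; opposite corners are 180° apart.
238 + 180 = 418 → 418 − 360 = 58°

58°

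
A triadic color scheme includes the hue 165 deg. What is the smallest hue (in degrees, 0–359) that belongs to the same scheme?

A triad places three hues 120° apart.
The full set through 165° is {45°, 165°, 285°}.

45°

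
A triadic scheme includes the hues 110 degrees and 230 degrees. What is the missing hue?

A triad places three hues 120° apart.
The full set through 110° is {110°, 230°, 350°}.
Given {110°, 230°}, the missing hue is 350°.

350°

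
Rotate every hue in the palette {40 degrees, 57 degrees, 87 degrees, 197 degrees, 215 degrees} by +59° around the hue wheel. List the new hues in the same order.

99°, 116°, 146°, 256°, 274°

40 + 59 = 99°
57 + 59 = 116°
87 + 59 = 146°
197 + 59 = 256°
215 + 59 = 274°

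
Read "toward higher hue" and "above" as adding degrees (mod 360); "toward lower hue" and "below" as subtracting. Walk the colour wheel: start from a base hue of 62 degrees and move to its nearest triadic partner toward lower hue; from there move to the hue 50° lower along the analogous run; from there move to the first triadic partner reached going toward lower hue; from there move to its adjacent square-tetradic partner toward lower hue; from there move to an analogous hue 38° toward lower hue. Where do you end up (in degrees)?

4°

62 − 120 = -58 → -58 + 360 = 302°   (triadic ↓)
302 − 50 = 252°   (analog 50° ↓)
252 − 120 = 132°   (triadic ↓)
132 − 90 = 42°   (square ↓)
42 − 38 = 4°   (analog 38° ↓)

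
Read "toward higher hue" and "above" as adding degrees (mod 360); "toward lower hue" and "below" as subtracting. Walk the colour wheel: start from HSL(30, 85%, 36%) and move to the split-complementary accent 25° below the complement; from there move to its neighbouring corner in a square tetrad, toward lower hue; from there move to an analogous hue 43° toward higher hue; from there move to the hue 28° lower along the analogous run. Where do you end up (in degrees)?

split-comp 25° ↓ +155°: 30 + 155 = 185°
square ↓ −90°: 185 − 90 = 95°
analog 43° ↑ +43°: 95 + 43 = 138°
analog 28° ↓ −28°: 138 − 28 = 110°

110°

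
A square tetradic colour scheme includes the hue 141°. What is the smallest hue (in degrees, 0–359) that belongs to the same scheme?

A square tetradic scheme places four hues every 90°.
The full set through 141° is {51°, 141°, 231°, 321°}.

51°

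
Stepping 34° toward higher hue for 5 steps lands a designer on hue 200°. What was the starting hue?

5 steps of 34° (toward higher hue) give a net shift of +170°.
Start = end − shift: 200 − 170 = 30°

30°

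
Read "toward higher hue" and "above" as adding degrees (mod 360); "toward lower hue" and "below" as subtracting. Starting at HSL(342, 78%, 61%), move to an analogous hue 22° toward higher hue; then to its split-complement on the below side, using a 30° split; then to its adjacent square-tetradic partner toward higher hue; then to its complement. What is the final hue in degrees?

64°

+22° (analog 22° ↑): 342 + 22 = 364 → 364 − 360 = 4°
+150° (split-comp 30° ↓): 4 + 150 = 154°
+90° (square ↑): 154 + 90 = 244°
+180° (complement): 244 + 180 = 424 → 424 − 360 = 64°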